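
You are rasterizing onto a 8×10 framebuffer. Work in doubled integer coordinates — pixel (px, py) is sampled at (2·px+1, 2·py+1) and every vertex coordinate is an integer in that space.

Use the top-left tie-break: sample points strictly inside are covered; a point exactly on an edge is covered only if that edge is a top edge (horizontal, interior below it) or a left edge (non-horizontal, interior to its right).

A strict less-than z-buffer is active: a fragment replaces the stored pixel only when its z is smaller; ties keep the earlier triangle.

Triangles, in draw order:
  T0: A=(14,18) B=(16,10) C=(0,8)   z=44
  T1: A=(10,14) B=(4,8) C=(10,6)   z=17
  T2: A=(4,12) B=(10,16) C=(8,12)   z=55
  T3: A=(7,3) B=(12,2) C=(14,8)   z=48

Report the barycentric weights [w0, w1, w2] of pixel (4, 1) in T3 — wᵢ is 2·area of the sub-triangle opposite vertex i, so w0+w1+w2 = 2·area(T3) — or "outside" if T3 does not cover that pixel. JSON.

T0:
  2·area = 132  (B↔C swapped to make it positive)
  edge (14, 18)→(0, 8): d=(-14,-10) top-left  bias=+0
  edge (0, 8)→(16, 10): d=(16,2) right/bottom  bias=-1
  edge (16, 10)→(14, 18): d=(-2,8) right/bottom  bias=-1
    (1,4)@(3, 9): e=[16,10,106] → X
    (2,4)@(5, 9): e=[36,6,90] → X
    (3,4)@(7, 9): e=[56,2,74] → X
    (4,4)@(9, 9): e=[76,-2,58] → .
    (1,5)@(3, 11): e=[-12,42,102] → .
    (2,5)@(5, 11): e=[8,38,86] → X
    (4,5)@(9, 11): e=[48,30,54] → X
    (5,5)@(11, 11): e=[68,26,38] → X
    (6,5)@(13, 11): e=[88,22,22] → X
    (7,5)@(15, 11): e=[108,18,6] → X
    (2,6)@(5, 13): e=[-20,70,82] → .
    (3,6)@(7, 13): e=[0,66,66] → X  [on edge]
  covered (17 px):
    . . . . . . . .
    . . . . . . . .
    . . . . . . . .
    . . . . . . . .
    . X X X . . . .
    . . X X X X X X
    . . . X X X X X
    . . . . . X X .
    . . . . . . X .
    . . . . . . . .
T1:
  2·area = 48
  edge (10, 14)→(4, 8): d=(-6,-6) top-left  bias=+0
  edge (4, 8)→(10, 6): d=(6,-2) top-left  bias=+0
  edge (10, 6)→(10, 14): d=(0,8) right/bottom  bias=-1
    (0,2)@(1, 5): e=[0,-24,72] → .  [on edge]
    (6,2)@(13, 5): e=[72,0,-24] → .  [on edge]
    (1,3)@(3, 7): e=[0,-8,56] → .  [on edge]
    (3,3)@(7, 7): e=[24,0,24] → X  [on edge]
    (4,3)@(9, 7): e=[36,4,8] → X
    (5,3)@(11, 7): e=[48,8,-8] → .
    (0,4)@(1, 9): e=[-24,0,72] → .  [on edge]
    (2,4)@(5, 9): e=[0,8,40] → X  [on edge]
    (5,4)@(11, 9): e=[36,20,-8] → .
    (2,5)@(5, 11): e=[-12,20,40] → .
    (3,5)@(7, 11): e=[0,24,24] → X  [on edge]
    (5,5)@(11, 11): e=[24,32,-8] → .
    (4,6)@(9, 13): e=[0,40,8] → X  [on edge]
    (5,7)@(11, 15): e=[0,56,-8] → .  [on edge]
    (6,8)@(13, 17): e=[0,72,-24] → .  [on edge]
    (7,9)@(15, 19): e=[0,88,-40] → .  [on edge]
  covered (8 px):
    . . . . . . . .
    . . . . . . . .
    . . . . . . . .
    . . . X X . . .
    . . X X X . . .
    . . . X X . . .
    . . . . X . . .
    . . . . . . . .
    . . . . . . . .
    . . . . . . . .
T2:
  2·area = 16  (B↔C swapped to make it positive)
  edge (4, 12)→(8, 12): d=(4,0) top-left  bias=+0
  edge (8, 12)→(10, 16): d=(2,4) right/bottom  bias=-1
  edge (10, 16)→(4, 12): d=(-6,-4) top-left  bias=+0
    (3,6)@(7, 13): e=[4,6,6] → X
    (4,6)@(9, 13): e=[4,-2,14] → .
    (3,7)@(7, 15): e=[12,10,-6] → .
    (4,7)@(9, 15): e=[12,2,2] → X
    (5,7)@(11, 15): e=[12,-6,10] → .
    (4,8)@(9, 17): e=[20,6,-10] → .
  covered (2 px):
    . . . . . . . .
    . . . . . . . .
    . . . . . . . .
    . . . . . . . .
    . . . . . . . .
    . . . . . . . .
    . . . X . . . .
    . . . . X . . .
    . . . . . . . .
    . . . . . . . .
T3:
  2·area = 32
  edge (7, 3)→(12, 2): d=(5,-1) top-left  bias=+0
  edge (12, 2)→(14, 8): d=(2,6) right/bottom  bias=-1
  edge (14, 8)→(7, 3): d=(-7,-5) top-left  bias=+0
    (3,1)@(7, 3): e=[0,32,0] → X  [on edge]
    (4,1)@(9, 3): e=[2,20,10] → X
    (5,1)@(11, 3): e=[4,8,20] → X
    (6,1)@(13, 3): e=[6,-4,30] → .
    (3,2)@(7, 5): e=[10,36,-14] → .
    (4,2)@(9, 5): e=[12,24,-4] → .
    (5,2)@(11, 5): e=[14,12,6] → X
    (6,2)@(13, 5): e=[16,0,16] → .  [on edge]
    (5,3)@(11, 7): e=[24,16,-8] → .
    (6,3)@(13, 7): e=[26,4,2] → X
    (7,3)@(15, 7): e=[28,-8,12] → .
    (6,4)@(13, 9): e=[36,8,-12] → .
    (7,5)@(15, 11): e=[48,0,-16] → .  [on edge]
  covered (5 px):
    . . . . . . . .
    . . . X X X . .
    . . . . . X . .
    . . . . . . X .
    . . . . . . . .
    . . . . . . . .
    . . . . . . . .
    . . . . . . . .
    . . . . . . . .
    . . . . . . . .

Result: [20,10,2]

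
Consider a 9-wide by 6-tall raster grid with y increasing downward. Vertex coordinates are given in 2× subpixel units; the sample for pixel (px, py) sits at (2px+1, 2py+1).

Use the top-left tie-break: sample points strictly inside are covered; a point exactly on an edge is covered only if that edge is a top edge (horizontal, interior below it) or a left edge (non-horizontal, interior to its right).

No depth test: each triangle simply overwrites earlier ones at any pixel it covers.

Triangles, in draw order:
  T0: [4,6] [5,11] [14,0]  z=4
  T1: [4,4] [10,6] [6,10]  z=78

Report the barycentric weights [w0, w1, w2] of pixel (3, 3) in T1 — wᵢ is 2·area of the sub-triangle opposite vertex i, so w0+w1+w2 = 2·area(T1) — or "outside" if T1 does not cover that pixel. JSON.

T0:
  2·area = 56  (B↔C swapped to make it positive)
  edge (4, 6)→(14, 0): d=(10,-6) top-left  bias=+0
  edge (14, 0)→(5, 11): d=(-9,11) right/bottom  bias=-1
  edge (5, 11)→(4, 6): d=(-1,-5) top-left  bias=+0
    (1,0)@(3, 1): e=[-56,112,0] → .  [on edge]
    (6,0)@(13, 1): e=[4,2,50] → X
    (7,0)@(15, 1): e=[16,-20,60] → .
    (4,1)@(9, 3): e=[0,28,28] → X  [on edge]
    (5,1)@(11, 3): e=[12,6,38] → X
    (6,1)@(13, 3): e=[24,-16,48] → .
    (3,2)@(7, 5): e=[8,32,16] → X
    (5,2)@(11, 5): e=[32,-12,36] → .
    (2,3)@(5, 7): e=[16,36,4] → X
    (4,3)@(9, 7): e=[40,-8,24] → .
    (2,4)@(5, 9): e=[36,18,2] → X
    (3,4)@(7, 9): e=[48,-4,12] → .
    (2,5)@(5, 11): e=[56,0,0] → .  [on edge]
  covered (8 px):
    . . . . . . X . .
    . . . . X X . . .
    . . . X X . . . .
    . . X X . . . . .
    . . X . . . . . .
    . . . . . . . . .
T1:
  2·area = 32
  edge (4, 4)→(10, 6): d=(6,2) right/bottom  bias=-1
  edge (10, 6)→(6, 10): d=(-4,4) right/bottom  bias=-1
  edge (6, 10)→(4, 4): d=(-2,-6) top-left  bias=+0
    (1,0)@(3, 1): e=[-16,48,0] → .  [on edge]
    (7,0)@(15, 1): e=[-40,0,72] → .  [on edge]
    (0,1)@(1, 3): e=[0,48,-16] → .  [on edge]
    (6,1)@(13, 3): e=[-24,0,56] → .  [on edge]
    (2,2)@(5, 5): e=[4,24,4] → X
    (3,2)@(7, 5): e=[0,16,16] → .  [on edge]
    (5,2)@(11, 5): e=[-8,0,40] → .  [on edge]
    (2,3)@(5, 7): e=[16,16,0] → X  [on edge]
    (3,3)@(7, 7): e=[12,8,12] → X
    (4,3)@(9, 7): e=[8,0,24] → .  [on edge]
    (6,3)@(13, 7): e=[0,-16,48] → .  [on edge]
    (2,4)@(5, 9): e=[28,8,-4] → .
    (3,4)@(7, 9): e=[24,0,8] → .  [on edge]
    (2,5)@(5, 11): e=[40,0,-8] → .  [on edge]
  covered (3 px):
    . . . . . . . . .
    . . . . . . . . .
    . . X . . . . . .
    . . X X . . . . .
    . . . . . . . . .
    . . . . . . . . .

Result: [8,12,12]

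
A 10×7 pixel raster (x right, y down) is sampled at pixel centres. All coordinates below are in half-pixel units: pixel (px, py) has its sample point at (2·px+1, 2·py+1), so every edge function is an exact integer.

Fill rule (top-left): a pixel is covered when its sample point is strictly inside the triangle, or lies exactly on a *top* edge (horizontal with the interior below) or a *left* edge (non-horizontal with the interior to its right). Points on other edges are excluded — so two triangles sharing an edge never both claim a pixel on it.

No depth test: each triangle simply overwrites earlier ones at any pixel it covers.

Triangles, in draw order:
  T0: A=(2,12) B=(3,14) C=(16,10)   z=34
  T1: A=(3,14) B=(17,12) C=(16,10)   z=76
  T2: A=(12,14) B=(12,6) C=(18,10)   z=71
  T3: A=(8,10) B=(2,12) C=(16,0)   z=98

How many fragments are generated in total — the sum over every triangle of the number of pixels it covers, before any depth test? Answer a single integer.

T0:
  2·area = 30  (B↔C swapped to make it positive)
  edge (2, 12)→(16, 10): d=(14,-2) top-left  bias=+0
  edge (16, 10)→(3, 14): d=(-13,4) right/bottom  bias=-1
  edge (3, 14)→(2, 12): d=(-1,-2) top-left  bias=+0
    (4,5)@(9, 11): e=[0,15,15] → X  [on edge]
    (5,5)@(11, 11): e=[4,7,19] → X
    (6,5)@(13, 11): e=[8,-1,23] → .
    (1,6)@(3, 13): e=[16,13,1] → X
    (2,6)@(5, 13): e=[20,5,5] → X
    (3,6)@(7, 13): e=[24,-3,9] → .
    (4,6)@(9, 13): e=[28,-11,13] → .
    (5,6)@(11, 13): e=[32,-19,17] → .
  covered (4 px):
    . . . . . . . . . .
    . . . . . . . . . .
    . . . . . . . . . .
    . . . . . . . . . .
    . . . . . . . . . .
    . . . . X X . . . .
    . X X . . . . . . .
T1:
  2·area = 30  (B↔C swapped to make it positive)
  edge (3, 14)→(16, 10): d=(13,-4) top-left  bias=+0
  edge (16, 10)→(17, 12): d=(1,2) right/bottom  bias=-1
  edge (17, 12)→(3, 14): d=(-14,2) right/bottom  bias=-1
    (6,5)@(13, 11): e=[1,7,22] → X
    (7,5)@(15, 11): e=[9,3,18] → X
    (8,5)@(17, 11): e=[17,-1,14] → .
    (3,6)@(7, 13): e=[3,21,6] → X
    (4,6)@(9, 13): e=[11,17,2] → X
    (5,6)@(11, 13): e=[19,13,-2] → .
    (6,6)@(13, 13): e=[27,9,-6] → .
    (7,6)@(15, 13): e=[35,5,-10] → .
  covered (4 px):
    . . . . . . . . . .
    . . . . . . . . . .
    . . . . . . . . . .
    . . . . . . . . . .
    . . . . . . . . . .
    . . . . . . X X . .
    . . . X X . . . . .
T2:
  2·area = 48
  edge (12, 14)→(12, 6): d=(0,-8) top-left  bias=+0
  edge (12, 6)→(18, 10): d=(6,4) right/bottom  bias=-1
  edge (18, 10)→(12, 14): d=(-6,4) right/bottom  bias=-1
    (6,3)@(13, 7): e=[8,2,38] → X
    (7,3)@(15, 7): e=[24,-6,30] → .
    (6,4)@(13, 9): e=[8,14,26] → X
    (7,4)@(15, 9): e=[24,6,18] → X
    (8,4)@(17, 9): e=[40,-2,10] → .
    (6,5)@(13, 11): e=[8,26,14] → X
    (8,5)@(17, 11): e=[40,10,-2] → .
    (6,6)@(13, 13): e=[8,38,2] → X
    (7,6)@(15, 13): e=[24,30,-6] → .
  covered (6 px):
    . . . . . . . . . .
    . . . . . . . . . .
    . . . . . . . . . .
    . . . . . . X . . .
    . . . . . . X X . .
    . . . . . . X X . .
    . . . . . . X . . .
T3:
  2·area = 44
  edge (8, 10)→(2, 12): d=(-6,2) right/bottom  bias=-1
  edge (2, 12)→(16, 0): d=(14,-12) top-left  bias=+0
  edge (16, 0)→(8, 10): d=(-8,10) right/bottom  bias=-1
    (7,0)@(15, 1): e=[40,2,2] → X
    (8,0)@(17, 1): e=[36,26,-18] → .
    (6,1)@(13, 3): e=[32,6,6] → X
    (7,1)@(15, 3): e=[28,30,-14] → .
    (5,2)@(11, 5): e=[24,10,10] → X
    (6,2)@(13, 5): e=[20,34,-10] → .
    (4,3)@(9, 7): e=[16,14,14] → X
    (5,3)@(11, 7): e=[12,38,-6] → .
    (8,3)@(17, 7): e=[0,110,-66] → .  [on edge]
    (3,4)@(7, 9): e=[8,18,18] → X
    (4,4)@(9, 9): e=[4,42,-2] → .
    (5,4)@(11, 9): e=[0,66,-22] → .  [on edge]
    (2,5)@(5, 11): e=[0,22,22] → .  [on edge]
  covered (5 px):
    . . . . . . . X . .
    . . . . . . X . . .
    . . . . . X . . . .
    . . . . X . . . . .
    . . . X . . . . . .
    . . . . . . . . . .
    . . . . . . . . . .

Answer: 19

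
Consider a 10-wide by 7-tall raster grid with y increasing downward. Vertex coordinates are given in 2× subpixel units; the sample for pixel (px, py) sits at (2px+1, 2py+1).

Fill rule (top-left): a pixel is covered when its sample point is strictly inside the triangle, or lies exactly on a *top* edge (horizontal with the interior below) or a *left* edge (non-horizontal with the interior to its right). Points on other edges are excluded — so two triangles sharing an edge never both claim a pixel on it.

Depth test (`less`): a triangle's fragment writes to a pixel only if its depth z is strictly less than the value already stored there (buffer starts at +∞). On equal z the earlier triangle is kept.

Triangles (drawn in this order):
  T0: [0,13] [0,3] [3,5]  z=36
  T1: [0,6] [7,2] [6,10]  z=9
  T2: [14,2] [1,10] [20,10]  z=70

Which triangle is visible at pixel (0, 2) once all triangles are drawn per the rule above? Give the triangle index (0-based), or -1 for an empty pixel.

T0:
  2·area = 30
  edge (0, 13)→(0, 3): d=(0,-10) top-left  bias=+0
  edge (0, 3)→(3, 5): d=(3,2) right/bottom  bias=-1
  edge (3, 5)→(0, 13): d=(-3,8) right/bottom  bias=-1
    (0,2)@(1, 5): e=[10,4,16] → X
    (1,2)@(3, 5): e=[30,0,0] → .  [on edge]
    (0,3)@(1, 7): e=[10,10,10] → X
    (1,3)@(3, 7): e=[30,6,-6] → .
    (0,4)@(1, 9): e=[10,16,4] → X
    (1,4)@(3, 9): e=[30,12,-12] → .
    (4,4)@(9, 9): e=[90,0,-60] → .  [on edge]
    (0,5)@(1, 11): e=[10,22,-2] → .
    (7,6)@(15, 13): e=[150,0,-120] → .  [on edge]
  covered (3 px):
    . . . . . . . . . .
    . . . . . . . . . .
    X . . . . . . . . .
    X . . . . . . . . .
    X . . . . . . . . .
    . . . . . . . . . .
    . . . . . . . . . .
T1:
  2·area = 52
  edge (0, 6)→(7, 2): d=(7,-4) top-left  bias=+0
  edge (7, 2)→(6, 10): d=(-1,8) right/bottom  bias=-1
  edge (6, 10)→(0, 6): d=(-6,-4) top-left  bias=+0
    (1,2)@(3, 5): e=[5,29,18] → X
    (2,2)@(5, 5): e=[13,13,26] → X
    (3,2)@(7, 5): e=[21,-3,34] → .
    (1,3)@(3, 7): e=[19,27,6] → X
    (3,3)@(7, 7): e=[35,-5,22] → .
    (1,4)@(3, 9): e=[33,25,-6] → .
    (2,4)@(5, 9): e=[41,9,2] → X
    (3,4)@(7, 9): e=[49,-7,10] → .
    (2,5)@(5, 11): e=[55,7,-10] → .
  covered (5 px):
    . . . . . . . . . .
    . . . . . . . . . .
    . X X . . . . . . .
    . X X . . . . . . .
    . . X . . . . . . .
    . . . . . . . . . .
    . . . . . . . . . .
T2:
  2·area = 152  (B↔C swapped to make it positive)
  edge (14, 2)→(20, 10): d=(6,8) right/bottom  bias=-1
  edge (20, 10)→(1, 10): d=(-19,0) right/bottom  bias=-1
  edge (1, 10)→(14, 2): d=(13,-8) top-left  bias=+0
    (6,1)@(13, 3): e=[14,133,5] → X
    (7,1)@(15, 3): e=[-2,133,21] → .
    (5,2)@(11, 5): e=[42,95,15] → X
    (7,2)@(15, 5): e=[10,95,47] → X
    (8,2)@(17, 5): e=[-6,95,63] → .
    (3,3)@(7, 7): e=[86,57,9] → X
    (4,3)@(9, 7): e=[70,57,25] → X
    (8,3)@(17, 7): e=[6,57,89] → X
    (9,3)@(19, 7): e=[-10,57,105] → .
    (1,4)@(3, 9): e=[130,19,3] → X
    (2,4)@(5, 9): e=[114,19,19] → X
    (9,4)@(19, 9): e=[2,19,131] → X
  covered (19 px):
    . . . . . . . . . .
    . . . . . . X . . .
    . . . . . X X X . .
    . . . X X X X X X .
    . X X X X X X X X X
    . . . . . . . . . .
    . . . . . . . . . .

Z-buffer (winner per pixel, '.' = empty):
  . . . . . . . . . .
  . . . . . . 2 . . .
  0 1 1 . . 2 2 2 . .
  0 1 1 2 2 2 2 2 2 .
  0 2 1 2 2 2 2 2 2 2
  . . . . . . . . . .
  . . . . . . . . . .

Answer: 0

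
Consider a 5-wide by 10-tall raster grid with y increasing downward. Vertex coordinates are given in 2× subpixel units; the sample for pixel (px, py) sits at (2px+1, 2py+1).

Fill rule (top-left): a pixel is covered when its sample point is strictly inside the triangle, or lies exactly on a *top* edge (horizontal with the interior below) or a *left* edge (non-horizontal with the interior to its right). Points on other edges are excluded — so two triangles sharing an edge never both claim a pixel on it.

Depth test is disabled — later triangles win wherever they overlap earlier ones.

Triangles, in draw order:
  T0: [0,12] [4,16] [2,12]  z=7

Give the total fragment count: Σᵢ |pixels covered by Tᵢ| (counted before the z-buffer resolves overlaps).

T0:
  2·area = 8  (B↔C swapped to make it positive)
  edge (0, 12)→(2, 12): d=(2,0) top-left  bias=+0
  edge (2, 12)→(4, 16): d=(2,4) right/bottom  bias=-1
  edge (4, 16)→(0, 12): d=(-4,-4) top-left  bias=+0
    (0,6)@(1, 13): e=[2,6,0] → #  [on edge]
    (1,6)@(3, 13): e=[2,-2,8] → ·
    (0,7)@(1, 15): e=[6,10,-8] → ·
    (1,7)@(3, 15): e=[6,2,0] → #  [on edge]
    (2,7)@(5, 15): e=[6,-6,8] → ·
    (1,8)@(3, 17): e=[10,6,-8] → ·
    (2,8)@(5, 17): e=[10,-2,0] → ·  [on edge]
    (3,9)@(7, 19): e=[14,-6,0] → ·  [on edge]
  covered (2 px):
    · · · · ·
    · · · · ·
    · · · · ·
    · · · · ·
    · · · · ·
    · · · · ·
    # · · · ·
    · # · · ·
    · · · · ·
    · · · · ·

Result: 2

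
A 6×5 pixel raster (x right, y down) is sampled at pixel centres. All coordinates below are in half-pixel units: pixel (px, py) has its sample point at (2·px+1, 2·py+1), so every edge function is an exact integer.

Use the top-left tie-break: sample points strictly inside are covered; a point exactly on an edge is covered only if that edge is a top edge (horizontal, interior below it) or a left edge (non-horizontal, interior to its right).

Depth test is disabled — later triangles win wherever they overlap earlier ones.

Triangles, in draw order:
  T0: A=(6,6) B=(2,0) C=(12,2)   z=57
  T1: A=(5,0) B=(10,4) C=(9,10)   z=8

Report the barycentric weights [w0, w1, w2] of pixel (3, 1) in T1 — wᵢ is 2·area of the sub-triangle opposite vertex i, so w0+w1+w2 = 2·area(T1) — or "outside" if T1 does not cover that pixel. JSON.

T0:
  2·area = 52
  edge (6, 6)→(2, 0): d=(-4,-6) top-left  bias=+0
  edge (2, 0)→(12, 2): d=(10,2) right/bottom  bias=-1
  edge (12, 2)→(6, 6): d=(-6,4) right/bottom  bias=-1
    (1,0)@(3, 1): e=[2,8,42] → █
    (2,0)@(5, 1): e=[14,4,34] → █
    (3,0)@(7, 1): e=[26,0,26] → ·  [on edge]
    (1,1)@(3, 3): e=[-6,28,30] → ·
    (2,1)@(5, 3): e=[6,24,22] → █
    (3,1)@(7, 3): e=[18,20,14] → █
    (4,1)@(9, 3): e=[30,16,6] → █
    (5,1)@(11, 3): e=[42,12,-2] → ·
    (2,2)@(5, 5): e=[-2,44,10] → ·
    (3,2)@(7, 5): e=[10,40,2] → █
    (4,2)@(9, 5): e=[22,36,-6] → ·
    (3,3)@(7, 7): e=[2,60,-10] → ·
  covered (6 px):
    · █ █ · · ·
    · · █ █ █ ·
    · · · █ · ·
    · · · · · ·
    · · · · · ·
T1:
  2·area = 34
  edge (5, 0)→(10, 4): d=(5,4) right/bottom  bias=-1
  edge (10, 4)→(9, 10): d=(-1,6) right/bottom  bias=-1
  edge (9, 10)→(5, 0): d=(-4,-10) top-left  bias=+0
    (3,1)@(7, 3): e=[7,19,8] → █
    (4,1)@(9, 3): e=[-1,7,28] → ·
    (3,2)@(7, 5): e=[17,17,0] → █  [on edge]
    (4,2)@(9, 5): e=[9,5,20] → █
    (5,2)@(11, 5): e=[1,-7,40] → ·
    (3,3)@(7, 7): e=[27,15,-8] → ·
    (4,3)@(9, 7): e=[19,3,12] → █
    (5,3)@(11, 7): e=[11,-9,32] → ·
    (4,4)@(9, 9): e=[29,1,4] → █
    (5,4)@(11, 9): e=[21,-11,24] → ·
  covered (5 px):
    · · · · · ·
    · · · █ · ·
    · · · █ █ ·
    · · · · █ ·
    · · · · █ ·

Answer: [19,8,7]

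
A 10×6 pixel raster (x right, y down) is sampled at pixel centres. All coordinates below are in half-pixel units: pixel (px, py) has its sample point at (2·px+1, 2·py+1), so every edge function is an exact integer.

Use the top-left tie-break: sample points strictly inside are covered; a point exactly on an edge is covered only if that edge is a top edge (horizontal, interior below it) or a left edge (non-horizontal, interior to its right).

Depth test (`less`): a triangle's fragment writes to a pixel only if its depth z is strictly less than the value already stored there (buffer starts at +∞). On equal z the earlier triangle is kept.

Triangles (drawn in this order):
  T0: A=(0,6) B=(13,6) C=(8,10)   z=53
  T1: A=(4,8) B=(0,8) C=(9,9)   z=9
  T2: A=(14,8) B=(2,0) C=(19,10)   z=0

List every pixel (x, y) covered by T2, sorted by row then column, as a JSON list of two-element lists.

T0:
  2·area = 52
  edge (0, 6)→(13, 6): d=(13,0) top-left  bias=+0
  edge (13, 6)→(8, 10): d=(-5,4) right/bottom  bias=-1
  edge (8, 10)→(0, 6): d=(-8,-4) top-left  bias=+0
    (1,3)@(3, 7): e=[13,35,4] → #
    (2,3)@(5, 7): e=[13,27,12] → #
    (3,3)@(7, 7): e=[13,19,20] → #
    (4,3)@(9, 7): e=[13,11,28] → #
    (5,3)@(11, 7): e=[13,3,36] → #
    (6,3)@(13, 7): e=[13,-5,44] → ·
    (1,4)@(3, 9): e=[39,25,-12] → ·
    (2,4)@(5, 9): e=[39,17,-4] → ·
    (3,4)@(7, 9): e=[39,9,4] → #
    (5,4)@(11, 9): e=[39,-7,20] → ·
    (3,5)@(7, 11): e=[65,-1,-12] → ·
    (4,5)@(9, 11): e=[65,-9,-4] → ·
  covered (7 px):
    · · · · · · · · · ·
    · · · · · · · · · ·
    · · · · · · · · · ·
    · # # # # # · · · ·
    · · · # # · · · · ·
    · · · · · · · · · ·
T1:
  2·area = 4  (B↔C swapped to make it positive)
  edge (4, 8)→(9, 9): d=(5,1) right/bottom  bias=-1
  edge (9, 9)→(0, 8): d=(-9,-1) top-left  bias=+0
  edge (0, 8)→(4, 8): d=(4,0) top-left  bias=+0
    (4,4)@(9, 9): e=[0,0,4] → ·  [on edge]
    (9,5)@(19, 11): e=[0,-8,12] → ·  [on edge]
  covered (0 px):
    · · · · · · · · · ·
    · · · · · · · · · ·
    · · · · · · · · · ·
    · · · · · · · · · ·
    · · · · · · · · · ·
    · · · · · · · · · ·
T2:
  2·area = 16
  edge (14, 8)→(2, 0): d=(-12,-8) top-left  bias=+0
  edge (2, 0)→(19, 10): d=(17,10) right/bottom  bias=-1
  edge (19, 10)→(14, 8): d=(-5,-2) top-left  bias=+0
    (3,1)@(7, 3): e=[4,1,11] → #
    (4,1)@(9, 3): e=[20,-19,15] → ·
    (3,2)@(7, 5): e=[-20,35,1] → ·
    (6,3)@(13, 7): e=[4,9,3] → #
    (7,3)@(15, 7): e=[20,-11,7] → ·
    (6,4)@(13, 9): e=[-20,43,-7] → ·
    (8,4)@(17, 9): e=[12,3,1] → #
    (9,4)@(19, 9): e=[28,-17,5] → ·
    (8,5)@(17, 11): e=[-12,37,-9] → ·
  covered (3 px):
    · · · · · · · · · ·
    · · · # · · · · · ·
    · · · · · · · · · ·
    · · · · · · # · · ·
    · · · · · · · · # ·
    · · · · · · · · · ·

Answer: [[3,1],[6,3],[8,4]]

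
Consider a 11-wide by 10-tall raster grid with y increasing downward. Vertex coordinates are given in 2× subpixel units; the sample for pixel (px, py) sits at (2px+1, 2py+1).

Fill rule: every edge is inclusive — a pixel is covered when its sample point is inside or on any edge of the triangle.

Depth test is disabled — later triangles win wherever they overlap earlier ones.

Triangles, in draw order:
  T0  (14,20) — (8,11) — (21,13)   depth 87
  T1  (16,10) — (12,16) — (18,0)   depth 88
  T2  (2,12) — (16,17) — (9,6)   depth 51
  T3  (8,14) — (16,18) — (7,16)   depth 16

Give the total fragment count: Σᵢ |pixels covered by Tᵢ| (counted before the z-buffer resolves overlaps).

T0:
  2·area = 105
  edge (14, 20)→(8, 11): d=(-6,-9) inclusive
  edge (8, 11)→(21, 13): d=(13,2) inclusive
  edge (21, 13)→(14, 20): d=(-7,7) inclusive
    (5,6)@(11, 13): e=[15,20,70] → X
    (6,6)@(13, 13): e=[33,16,56] → X
    (7,6)@(15, 13): e=[51,12,42] → X
    (8,6)@(17, 13): e=[69,8,28] → X
    (9,6)@(19, 13): e=[87,4,14] → X
    (10,6)@(21, 13): e=[105,0,0] → X  [on edge]
    (5,7)@(11, 15): e=[3,46,56] → X
    (9,7)@(19, 15): e=[75,30,0] → X  [on edge]
    (10,7)@(21, 15): e=[93,26,-14] → .
    (5,8)@(11, 17): e=[-9,72,42] → .
    (6,8)@(13, 17): e=[9,68,28] → X
    (8,8)@(17, 17): e=[45,60,0] → X  [on edge]
    (7,9)@(15, 19): e=[15,90,0] → X  [on edge]
  covered (15 px):
    . . . . . . . . . . .
    . . . . . . . . . . .
    . . . . . . . . . . .
    . . . . . . . . . . .
    . . . . . . . . . . .
    . . . . . . . . . . .
    . . . . . X X X X X X
    . . . . . X X X X X .
    . . . . . . X X X . .
    . . . . . . . X . . .
T1:
  2·area = 28
  edge (16, 10)→(12, 16): d=(-4,6) inclusive
  edge (12, 16)→(18, 0): d=(6,-16) inclusive
  edge (18, 0)→(16, 10): d=(-2,10) inclusive
    (8,1)@(17, 3): e=[22,2,4] → X
    (9,1)@(19, 3): e=[10,34,-16] → .
    (8,2)@(17, 5): e=[14,14,0] → X  [on edge]
    (9,2)@(19, 5): e=[2,46,-20] → .
    (8,3)@(17, 7): e=[6,26,-4] → .
    (7,4)@(15, 9): e=[10,6,12] → X
    (8,4)@(17, 9): e=[-2,38,-8] → .
    (7,5)@(15, 11): e=[2,18,8] → X
    (8,5)@(17, 11): e=[-10,50,-12] → .
    (7,6)@(15, 13): e=[-6,30,4] → .
    (7,7)@(15, 15): e=[-14,42,0] → .  [on edge]
  covered (4 px):
    . . . . . . . . . . .
    . . . . . . . . X . .
    . . . . . . . . X . .
    . . . . . . . . . . .
    . . . . . . . X . . .
    . . . . . . . X . . .
    . . . . . . . . . . .
    . . . . . . . . . . .
    . . . . . . . . . . .
    . . . . . . . . . . .
T2:
  2·area = 119  (B↔C swapped to make it positive)
  edge (2, 12)→(9, 6): d=(7,-6) inclusive
  edge (9, 6)→(16, 17): d=(7,11) inclusive
  edge (16, 17)→(2, 12): d=(-14,-5) inclusive
    (4,3)@(9, 7): e=[7,7,105] → X
    (5,3)@(11, 7): e=[19,-15,115] → .
    (3,4)@(7, 9): e=[9,43,67] → X
    (5,4)@(11, 9): e=[33,-1,87] → .
    (2,5)@(5, 11): e=[11,79,29] → X
    (5,5)@(11, 11): e=[47,13,59] → X
    (6,5)@(13, 11): e=[59,-9,69] → .
    (2,6)@(5, 13): e=[25,93,1] → X
    (6,6)@(13, 13): e=[73,5,41] → X
    (7,6)@(15, 13): e=[85,-17,51] → .
    (2,7)@(5, 15): e=[39,107,-27] → .
    (3,7)@(7, 15): e=[51,85,-17] → .
  covered (14 px):
    . . . . . . . . . . .
    . . . . . . . . . . .
    . . . . . . . . . . .
    . . . . X . . . . . .
    . . . X X . . . . . .
    . . X X X X . . . . .
    . . X X X X X . . . .
    . . . . . X X . . . .
    . . . . . . . . . . .
    . . . . . . . . . . .
T3:
  2·area = 20
  edge (8, 14)→(16, 18): d=(8,4) inclusive
  edge (16, 18)→(7, 16): d=(-9,-2) inclusive
  edge (7, 16)→(8, 14): d=(1,-2) inclusive
    (4,7)@(9, 15): e=[4,13,3] → X
    (5,7)@(11, 15): e=[-4,17,7] → .
    (4,8)@(9, 17): e=[20,-5,5] → .
    (6,8)@(13, 17): e=[4,3,13] → X
    (7,8)@(15, 17): e=[-4,7,17] → .
    (6,9)@(13, 19): e=[20,-15,15] → .
  covered (2 px):
    . . . . . . . . . . .
    . . . . . . . . . . .
    . . . . . . . . . . .
    . . . . . . . . . . .
    . . . . . . . . . . .
    . . . . . . . . . . .
    . . . . . . . . . . .
    . . . . X . . . . . .
    . . . . . . X . . . .
    . . . . . . . . . . .

Answer: 35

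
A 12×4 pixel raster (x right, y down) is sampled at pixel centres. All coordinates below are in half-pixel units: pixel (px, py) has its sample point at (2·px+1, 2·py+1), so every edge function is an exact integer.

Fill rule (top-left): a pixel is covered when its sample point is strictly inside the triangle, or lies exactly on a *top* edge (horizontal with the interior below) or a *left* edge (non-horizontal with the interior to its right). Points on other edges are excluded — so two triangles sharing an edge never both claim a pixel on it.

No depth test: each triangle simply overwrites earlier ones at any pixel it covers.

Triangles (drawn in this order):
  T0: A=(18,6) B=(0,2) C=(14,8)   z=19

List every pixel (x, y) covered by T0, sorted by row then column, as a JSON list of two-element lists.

T0:
  2·area = 52  (B↔C swapped to make it positive)
  edge (18, 6)→(14, 8): d=(-4,2) right/bottom  bias=-1
  edge (14, 8)→(0, 2): d=(-14,-6) top-left  bias=+0
  edge (0, 2)→(18, 6): d=(18,4) right/bottom  bias=-1
    (1,1)@(3, 3): e=[42,4,6] → #
    (2,1)@(5, 3): e=[38,16,-2] → ·
    (1,2)@(3, 5): e=[34,-24,42] → ·
    (3,2)@(7, 5): e=[26,0,26] → #  [on edge]
    (4,2)@(9, 5): e=[22,12,18] → #
    (5,2)@(11, 5): e=[18,24,10] → #
    (6,2)@(13, 5): e=[14,36,2] → #
    (7,2)@(15, 5): e=[10,48,-6] → ·
    (3,3)@(7, 7): e=[18,-28,62] → ·
    (4,3)@(9, 7): e=[14,-16,54] → ·
    (5,3)@(11, 7): e=[10,-4,46] → ·
    (6,3)@(13, 7): e=[6,8,38] → #
  covered (7 px):
    · · · · · · · · · · · ·
    · # · · · · · · · · · ·
    · · · # # # # · · · · ·
    · · · · · · # # · · · ·

Final: [[1,1],[3,2],[4,2],[5,2],[6,2],[6,3],[7,3]]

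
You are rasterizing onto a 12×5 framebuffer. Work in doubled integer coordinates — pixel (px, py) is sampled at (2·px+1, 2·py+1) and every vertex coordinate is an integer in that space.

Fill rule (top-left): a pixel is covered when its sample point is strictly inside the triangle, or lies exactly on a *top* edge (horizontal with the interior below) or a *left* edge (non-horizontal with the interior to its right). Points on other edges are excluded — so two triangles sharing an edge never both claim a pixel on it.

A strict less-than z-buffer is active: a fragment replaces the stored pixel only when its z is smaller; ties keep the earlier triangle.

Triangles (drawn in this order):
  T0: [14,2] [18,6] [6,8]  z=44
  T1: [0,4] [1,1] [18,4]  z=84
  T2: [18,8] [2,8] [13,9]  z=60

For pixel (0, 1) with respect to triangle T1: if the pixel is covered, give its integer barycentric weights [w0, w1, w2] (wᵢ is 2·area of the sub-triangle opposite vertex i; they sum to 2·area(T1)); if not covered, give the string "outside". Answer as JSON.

T0:
  2·area = 56
  edge (14, 2)→(18, 6): d=(4,4) right/bottom  bias=-1
  edge (18, 6)→(6, 8): d=(-12,2) right/bottom  bias=-1
  edge (6, 8)→(14, 2): d=(8,-6) top-left  bias=+0
    (6,0)@(13, 1): e=[0,70,-14] → ·  [on edge]
    (6,1)@(13, 3): e=[8,46,2] → █
    (7,1)@(15, 3): e=[0,42,14] → ·  [on edge]
    (5,2)@(11, 5): e=[24,26,6] → █
    (7,2)@(15, 5): e=[8,18,30] → █
    (8,2)@(17, 5): e=[0,14,42] → ·  [on edge]
    (4,3)@(9, 7): e=[40,6,10] → █
    (6,3)@(13, 7): e=[24,-2,34] → ·
    (7,3)@(15, 7): e=[16,-6,46] → ·
    (9,3)@(19, 7): e=[0,-14,70] → ·  [on edge]
    (4,4)@(9, 9): e=[48,-18,26] → ·
    (5,4)@(11, 9): e=[40,-22,38] → ·
    (10,4)@(21, 9): e=[0,-42,98] → ·  [on edge]
  covered (6 px):
    · · · · · · · · · · · ·
    · · · · · · █ · · · · ·
    · · · · · █ █ █ · · · ·
    · · · · █ █ · · · · · ·
    · · · · · · · · · · · ·
T1:
  2·area = 54
  edge (0, 4)→(1, 1): d=(1,-3) top-left  bias=+0
  edge (1, 1)→(18, 4): d=(17,3) right/bottom  bias=-1
  edge (18, 4)→(0, 4): d=(-18,0) right/bottom  bias=-1
    (0,0)@(1, 1): e=[0,0,54] → ·  [on edge]
    (0,1)@(1, 3): e=[2,34,18] → █
    (1,1)@(3, 3): e=[8,28,18] → █
    (2,1)@(5, 3): e=[14,22,18] → █
    (3,1)@(7, 3): e=[20,16,18] → █
    (4,1)@(9, 3): e=[26,10,18] → █
    (5,1)@(11, 3): e=[32,4,18] → █
    (6,1)@(13, 3): e=[38,-2,18] → ·
    (0,2)@(1, 5): e=[4,68,-18] → ·
    (1,2)@(3, 5): e=[10,62,-18] → ·
    (2,2)@(5, 5): e=[16,56,-18] → ·
    (3,2)@(7, 5): e=[22,50,-18] → ·
  covered (6 px):
    · · · · · · · · · · · ·
    █ █ █ █ █ █ · · · · · ·
    · · · · · · · · · · · ·
    · · · · · · · · · · · ·
    · · · · · · · · · · · ·
T2:
  2·area = 16  (B↔C swapped to make it positive)
  edge (18, 8)→(13, 9): d=(-5,1) right/bottom  bias=-1
  edge (13, 9)→(2, 8): d=(-11,-1) top-left  bias=+0
  edge (2, 8)→(18, 8): d=(16,0) top-left  bias=+0
    (11,3)@(23, 7): e=[0,32,-16] → ·  [on edge]
    (6,4)@(13, 9): e=[0,0,16] → ·  [on edge]
  covered (0 px):
    · · · · · · · · · · · ·
    · · · · · · · · · · · ·
    · · · · · · · · · · · ·
    · · · · · · · · · · · ·
    · · · · · · · · · · · ·

Final: [34,18,2]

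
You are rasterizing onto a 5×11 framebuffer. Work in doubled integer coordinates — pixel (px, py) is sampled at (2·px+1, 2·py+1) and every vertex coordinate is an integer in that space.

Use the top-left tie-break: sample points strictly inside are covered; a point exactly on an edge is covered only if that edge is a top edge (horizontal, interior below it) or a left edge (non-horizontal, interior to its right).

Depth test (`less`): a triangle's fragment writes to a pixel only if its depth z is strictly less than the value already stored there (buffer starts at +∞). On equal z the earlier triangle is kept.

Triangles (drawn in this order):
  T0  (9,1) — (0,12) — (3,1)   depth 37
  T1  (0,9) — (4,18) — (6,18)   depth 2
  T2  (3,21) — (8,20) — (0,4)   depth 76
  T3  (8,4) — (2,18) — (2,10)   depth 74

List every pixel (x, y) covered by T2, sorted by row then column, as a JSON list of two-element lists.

T0:
  2·area = 66
  edge (9, 1)→(0, 12): d=(-9,11) right/bottom  bias=-1
  edge (0, 12)→(3, 1): d=(3,-11) top-left  bias=+0
  edge (3, 1)→(9, 1): d=(6,0) top-left  bias=+0
    (0,0)@(1, 1): e=[88,-22,0] → .  [on edge]
    (1,0)@(3, 1): e=[66,0,0] → X  [on edge]
    (2,0)@(5, 1): e=[44,22,0] → X  [on edge]
    (3,0)@(7, 1): e=[22,44,0] → X  [on edge]
    (4,0)@(9, 1): e=[0,66,0] → .  [on edge]
    (1,1)@(3, 3): e=[48,6,12] → X
    (4,1)@(9, 3): e=[-18,72,12] → .
    (1,2)@(3, 5): e=[30,12,24] → X
    (3,2)@(7, 5): e=[-14,56,24] → .
    (1,3)@(3, 7): e=[12,18,36] → X
    (2,3)@(5, 7): e=[-10,40,36] → .
    (0,4)@(1, 9): e=[16,2,48] → X
  covered (10 px):
    . X X X .
    . X X X .
    . X X . .
    . X . . .
    X . . . .
    . . . . .
    . . . . .
    . . . . .
    . . . . .
    . . . . .
    . . . . .
T1:
  2·area = 18  (B↔C swapped to make it positive)
  edge (0, 9)→(6, 18): d=(6,9) right/bottom  bias=-1
  edge (6, 18)→(4, 18): d=(-2,0) right/bottom  bias=-1
  edge (4, 18)→(0, 9): d=(-4,-9) top-left  bias=+0
    (0,5)@(1, 11): e=[3,14,1] → X
    (1,5)@(3, 11): e=[-15,14,19] → .
    (0,6)@(1, 13): e=[15,10,-7] → .
    (1,7)@(3, 15): e=[9,6,3] → X
    (2,7)@(5, 15): e=[-9,6,21] → .
    (1,8)@(3, 17): e=[21,2,-5] → .
    (2,8)@(5, 17): e=[3,2,13] → X
    (3,8)@(7, 17): e=[-15,2,31] → .
    (2,9)@(5, 19): e=[15,-2,5] → .
  covered (3 px):
    . . . . .
    . . . . .
    . . . . .
    . . . . .
    . . . . .
    X . . . .
    . . . . .
    . X . . .
    . . X . .
    . . . . .
    . . . . .
T2:
  2·area = 88  (B↔C swapped to make it positive)
  edge (3, 21)→(0, 4): d=(-3,-17) top-left  bias=+0
  edge (0, 4)→(8, 20): d=(8,16) right/bottom  bias=-1
  edge (8, 20)→(3, 21): d=(-5,1) right/bottom  bias=-1
    (0,3)@(1, 7): e=[8,8,72] → X
    (1,3)@(3, 7): e=[42,-24,70] → .
    (0,4)@(1, 9): e=[2,24,62] → X
    (1,4)@(3, 9): e=[36,-8,60] → .
    (0,5)@(1, 11): e=[-4,40,52] → .
    (1,5)@(3, 11): e=[30,8,50] → X
    (2,5)@(5, 11): e=[64,-24,48] → .
    (1,6)@(3, 13): e=[24,24,40] → X
    (2,6)@(5, 13): e=[58,-8,38] → .
    (1,7)@(3, 15): e=[18,40,30] → X
    (2,7)@(5, 15): e=[52,8,28] → X
    (3,7)@(7, 15): e=[86,-24,26] → .
    (1,10)@(3, 21): e=[0,88,0] → .  [on edge]
  covered (11 px):
    . . . . .
    . . . . .
    . . . . .
    X . . . .
    X . . . .
    . X . . .
    . X . . .
    . X X . .
    . X X . .
    . X X X .
    . . . . .
T3:
  2·area = 48
  edge (8, 4)→(2, 18): d=(-6,14) right/bottom  bias=-1
  edge (2, 18)→(2, 10): d=(0,-8) top-left  bias=+0
  edge (2, 10)→(8, 4): d=(6,-6) top-left  bias=+0
    (4,1)@(9, 3): e=[-8,56,0] → .  [on edge]
    (3,2)@(7, 5): e=[8,40,0] → X  [on edge]
    (4,2)@(9, 5): e=[-20,56,12] → .
    (2,3)@(5, 7): e=[24,24,0] → X  [on edge]
    (3,3)@(7, 7): e=[-4,40,12] → .
    (1,4)@(3, 9): e=[40,8,0] → X  [on edge]
    (3,4)@(7, 9): e=[-16,40,24] → .
    (0,5)@(1, 11): e=[56,-8,0] → .  [on edge]
    (1,5)@(3, 11): e=[28,8,12] → X
    (2,5)@(5, 11): e=[0,24,24] → .  [on edge]
    (1,6)@(3, 13): e=[16,8,24] → X
    (2,6)@(5, 13): e=[-12,24,36] → .
  covered (7 px):
    . . . . .
    . . . . .
    . . . X .
    . . X . .
    . X X . .
    . X . . .
    . X . . .
    . X . . .
    . . . . .
    . . . . .
    . . . . .

Final: [[0,3],[0,4],[1,5],[1,6],[1,7],[2,7],[1,8],[2,8],[1,9],[2,9],[3,9]]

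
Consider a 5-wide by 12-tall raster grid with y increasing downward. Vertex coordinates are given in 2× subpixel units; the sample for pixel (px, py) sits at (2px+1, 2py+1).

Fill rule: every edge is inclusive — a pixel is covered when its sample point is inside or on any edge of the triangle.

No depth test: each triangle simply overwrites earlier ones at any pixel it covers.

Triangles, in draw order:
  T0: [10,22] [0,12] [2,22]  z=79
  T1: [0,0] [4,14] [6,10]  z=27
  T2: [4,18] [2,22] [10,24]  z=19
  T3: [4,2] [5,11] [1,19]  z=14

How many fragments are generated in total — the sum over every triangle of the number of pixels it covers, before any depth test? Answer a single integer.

T0:
  2·area = 80  (B↔C swapped to make it positive)
  edge (10, 22)→(2, 22): d=(-8,0) inclusive
  edge (2, 22)→(0, 12): d=(-2,-10) inclusive
  edge (0, 12)→(10, 22): d=(10,10) inclusive
    (0,6)@(1, 13): e=[72,8,0] → #  [on edge]
    (1,6)@(3, 13): e=[72,28,-20] → ·
    (0,7)@(1, 15): e=[56,4,20] → #
    (1,7)@(3, 15): e=[56,24,0] → #  [on edge]
    (2,7)@(5, 15): e=[56,44,-20] → ·
    (0,8)@(1, 17): e=[40,0,40] → #  [on edge]
    (2,8)@(5, 17): e=[40,40,0] → #  [on edge]
    (3,8)@(7, 17): e=[40,60,-20] → ·
    (0,9)@(1, 19): e=[24,-4,60] → ·
    (1,9)@(3, 19): e=[24,16,40] → #
    (3,9)@(7, 19): e=[24,56,0] → #  [on edge]
    (4,9)@(9, 19): e=[24,76,-20] → ·
    (4,10)@(9, 21): e=[8,72,0] → #  [on edge]
  covered (13 px):
    · · · · ·
    · · · · ·
    · · · · ·
    · · · · ·
    · · · · ·
    · · · · ·
    # · · · ·
    # # · · ·
    # # # · ·
    · # # # ·
    · # # # #
    · · · · ·
T1:
  2·area = 44  (B↔C swapped to make it positive)
  edge (0, 0)→(6, 10): d=(6,10) inclusive
  edge (6, 10)→(4, 14): d=(-2,4) inclusive
  edge (4, 14)→(0, 0): d=(-4,-14) inclusive
    (0,1)@(1, 3): e=[8,34,2] → #
    (1,1)@(3, 3): e=[-12,26,30] → ·
    (0,2)@(1, 5): e=[20,30,-6] → ·
    (1,2)@(3, 5): e=[0,22,22] → #  [on edge]
    (2,2)@(5, 5): e=[-20,14,50] → ·
    (1,3)@(3, 7): e=[12,18,14] → #
    (2,3)@(5, 7): e=[-8,10,42] → ·
    (1,4)@(3, 9): e=[24,14,6] → #
    (2,4)@(5, 9): e=[4,6,34] → #
    (3,4)@(7, 9): e=[-16,-2,62] → ·
    (1,5)@(3, 11): e=[36,10,-2] → ·
    (2,5)@(5, 11): e=[16,2,26] → #
    (4,7)@(9, 15): e=[0,-22,66] → ·  [on edge]
  covered (6 px):
    · · · · ·
    # · · · ·
    · # · · ·
    · # · · ·
    · # # · ·
    · · # · ·
    · · · · ·
    · · · · ·
    · · · · ·
    · · · · ·
    · · · · ·
    · · · · ·
T2:
  2·area = 36  (B↔C swapped to make it positive)
  edge (4, 18)→(10, 24): d=(6,6) inclusive
  edge (10, 24)→(2, 22): d=(-8,-2) inclusive
  edge (2, 22)→(4, 18): d=(2,-4) inclusive
    (0,7)@(1, 15): e=[0,54,-18] → ·  [on edge]
    (1,8)@(3, 17): e=[0,42,-6] → ·  [on edge]
    (2,9)@(5, 19): e=[0,30,6] → #  [on edge]
    (3,9)@(7, 19): e=[-12,34,14] → ·
    (1,10)@(3, 21): e=[24,10,2] → #
    (3,10)@(7, 21): e=[0,18,18] → #  [on edge]
    (4,10)@(9, 21): e=[-12,22,26] → ·
    (1,11)@(3, 23): e=[36,-6,6] → ·
    (2,11)@(5, 23): e=[24,-2,14] → ·
    (3,11)@(7, 23): e=[12,2,22] → #
    (4,11)@(9, 23): e=[0,6,30] → #  [on edge]
  covered (6 px):
    · · · · ·
    · · · · ·
    · · · · ·
    · · · · ·
    · · · · ·
    · · · · ·
    · · · · ·
    · · · · ·
    · · · · ·
    · · # · ·
    · # # # ·
    · · · # #
T3:
  2·area = 44
  edge (4, 2)→(5, 11): d=(1,9) inclusive
  edge (5, 11)→(1, 19): d=(-4,8) inclusive
  edge (1, 19)→(4, 2): d=(3,-17) inclusive
    (4,1)@(9, 3): e=[-44,0,88] → ·  [on edge]
    (3,3)@(7, 7): e=[-22,0,66] → ·  [on edge]
    (1,4)@(3, 9): e=[16,24,4] → #
    (2,4)@(5, 9): e=[-2,8,38] → ·
    (1,5)@(3, 11): e=[18,16,10] → #
    (2,5)@(5, 11): e=[0,0,44] → #  [on edge]
    (3,5)@(7, 11): e=[-18,-16,78] → ·
    (1,6)@(3, 13): e=[20,8,16] → #
    (2,6)@(5, 13): e=[2,-8,50] → ·
    (1,7)@(3, 15): e=[22,0,22] → #  [on edge]
    (2,7)@(5, 15): e=[4,-16,56] → ·
    (1,8)@(3, 17): e=[24,-8,28] → ·
    (0,9)@(1, 19): e=[44,0,0] → #  [on edge]
  covered (6 px):
    · · · · ·
    · · · · ·
    · · · · ·
    · · · · ·
    · # · · ·
    · # # · ·
    · # · · ·
    · # · · ·
    · · · · ·
    # · · · ·
    · · · · ·
    · · · · ·

Answer: 31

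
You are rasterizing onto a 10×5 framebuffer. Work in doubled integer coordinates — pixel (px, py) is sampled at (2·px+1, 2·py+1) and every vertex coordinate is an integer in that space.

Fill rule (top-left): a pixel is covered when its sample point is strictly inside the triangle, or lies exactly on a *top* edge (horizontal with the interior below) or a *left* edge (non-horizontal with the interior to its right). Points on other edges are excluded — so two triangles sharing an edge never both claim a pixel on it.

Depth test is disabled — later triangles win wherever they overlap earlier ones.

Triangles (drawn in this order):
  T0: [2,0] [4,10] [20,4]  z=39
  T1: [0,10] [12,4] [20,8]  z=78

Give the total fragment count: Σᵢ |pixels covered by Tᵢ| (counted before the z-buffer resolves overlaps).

T0:
  2·area = 172  (B↔C swapped to make it positive)
  edge (2, 0)→(20, 4): d=(18,4) right/bottom  bias=-1
  edge (20, 4)→(4, 10): d=(-16,6) right/bottom  bias=-1
  edge (4, 10)→(2, 0): d=(-2,-10) top-left  bias=+0
    (1,0)@(3, 1): e=[14,150,8] → X
    (2,0)@(5, 1): e=[6,138,28] → X
    (3,0)@(7, 1): e=[-2,126,48] → .
    (1,1)@(3, 3): e=[50,118,4] → X
    (3,1)@(7, 3): e=[34,94,44] → X
    (4,1)@(9, 3): e=[26,82,64] → X
    (5,1)@(11, 3): e=[18,70,84] → X
    (6,1)@(13, 3): e=[10,58,104] → X
    (7,1)@(15, 3): e=[2,46,124] → X
    (8,1)@(17, 3): e=[-6,34,144] → .
    (1,2)@(3, 5): e=[86,86,0] → X  [on edge]
    (8,2)@(17, 5): e=[30,2,140] → X
  covered (22 px):
    . X X . . . . . . .
    . X X X X X X X . .
    . X X X X X X X X .
    . . X X X X . . . .
    . . X . . . . . . .
T1:
  2·area = 96
  edge (0, 10)→(12, 4): d=(12,-6) top-left  bias=+0
  edge (12, 4)→(20, 8): d=(8,4) right/bottom  bias=-1
  edge (20, 8)→(0, 10): d=(-20,2) right/bottom  bias=-1
    (5,2)@(11, 5): e=[6,12,78] → X
    (6,2)@(13, 5): e=[18,4,74] → X
    (7,2)@(15, 5): e=[30,-4,70] → .
    (3,3)@(7, 7): e=[6,44,46] → X
    (4,3)@(9, 7): e=[18,36,42] → X
    (7,3)@(15, 7): e=[54,12,30] → X
    (8,3)@(17, 7): e=[66,4,26] → X
    (9,3)@(19, 7): e=[78,-4,22] → .
    (1,4)@(3, 9): e=[6,76,14] → X
    (2,4)@(5, 9): e=[18,68,10] → X
    (5,4)@(11, 9): e=[54,44,-2] → .
    (6,4)@(13, 9): e=[66,36,-6] → .
  covered (12 px):
    . . . . . . . . . .
    . . . . . . . . . .
    . . . . . X X . . .
    . . . X X X X X X .
    . X X X X . . . . .

Final: 34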